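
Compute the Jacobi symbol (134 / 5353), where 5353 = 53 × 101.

Pull out 2: since 5353 ≡ 1 (mod 8), (2/5353) = +1.
Reciprocity: 67 ≡ 3 and 5353 ≡ 1 (mod 4), so (67/5353) = +(5353/67).
Reduce top mod 67: now compute (60/67).
Pull out 2^2: since 67 ≡ 3 (mod 8), (2/67) = -1, so (2/67)^2 = +1.
Reciprocity: 15 ≡ 3 and 67 ≡ 3 (mod 4), so (15/67) = −(67/15).
Reduce top mod 15: now compute (7/15).
Reciprocity: 7 ≡ 3 and 15 ≡ 3 (mod 4), so (7/15) = −(15/7).
Reduce top mod 7: now compute (1/7).
Reached (1/7) = 1. Collecting the sign flips along the way, the symbol is +1.

1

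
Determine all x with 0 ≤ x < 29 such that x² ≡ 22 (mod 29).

14, 15

29 ≡ 1 (mod 4), so we find a root by search.
Trying successive values, 14² = 196 ≡ 22 (mod 29). The other root is 29 − 14 = 15.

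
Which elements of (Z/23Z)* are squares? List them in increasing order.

Square k = 1,…,11 (k and 23−k give the same square):
1²=1, 2²=4, 3²=9, 4²=16, 5²≡2, 6²≡13, 7²≡3, 8²≡18, 9²≡12, 10²≡8, 11²≡6 (mod 23).
So the quadratic residues mod 23 are {1, 2, 3, 4, 6, 8, 9, 12, 13, 16, 18}.

1, 2, 3, 4, 6, 8, 9, 12, 13, 16, 18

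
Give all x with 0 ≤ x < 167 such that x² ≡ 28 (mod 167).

23, 144

Since 167 ≡ 3 (mod 4), a square root of 28 is 28^((167+1)/4) = 28^42 mod 167.
Repeated squaring: 28^2≡116, 28^4≡96, 28^8≡31, 28^16≡126, 28^32≡11 (mod 167).
28^42 = 28^(32+8+2) ≡ 144 (mod 167).
Check: 144² = 20736 ≡ 28 (mod 167). The two roots are 23 and 144.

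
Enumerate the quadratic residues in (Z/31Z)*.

1,2,4,5,7,8,9,10,14,16,18,19,20,25,28

Square k = 1,…,15 (k and 31−k give the same square):
1²=1, 2²=4, 3²=9, 4²=16, 5²=25, 6²≡5, 7²≡18, 8²≡2, 9²≡19, 10²≡7, 11²≡28, 12²≡20, 13²≡14, 14²≡10, 15²≡8 (mod 31).
So the quadratic residues mod 31 are {1, 2, 4, 5, 7, 8, 9, 10, 14, 16, 18, 19, 20, 25, 28}.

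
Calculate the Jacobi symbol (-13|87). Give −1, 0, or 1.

First reduce: -13 ≡ 74 (mod 87).
Pull out 2: since 87 ≡ 7 (mod 8), (2/87) = +1.
Reciprocity: 37 ≡ 1 and 87 ≡ 3 (mod 4), so (37/87) = +(87/37).
Reduce top mod 37: now compute (13/37).
Reciprocity: 13 ≡ 1 and 37 ≡ 1 (mod 4), so (13/37) = +(37/13).
Reduce top mod 13: now compute (11/13).
Reciprocity: 11 ≡ 3 and 13 ≡ 1 (mod 4), so (11/13) = +(13/11).
Reduce top mod 11: now compute (2/11).
Pull out 2: since 11 ≡ 3 (mod 8), (2/11) = -1.
Reached (1/11) = 1. Collecting the sign flips along the way, the symbol is -1.

-1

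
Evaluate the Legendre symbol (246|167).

-1

Euler's criterion: (246/167) ≡ 79^83 (mod 167).
79^2 ≡ 62 (mod 167)
79^4 ≡ 3 (mod 167)
79^8 ≡ 9 (mod 167)
79^16 ≡ 81 (mod 167)
79^32 ≡ 48 (mod 167)
79^64 ≡ 133 (mod 167)
79^83 = 79^(64+16+2+1) ≡ 166 (mod 167).
Result is 166 ≡ −1, so (246/167) = −1.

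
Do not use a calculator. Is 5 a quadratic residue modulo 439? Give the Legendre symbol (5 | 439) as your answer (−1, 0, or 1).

Euler's criterion: (5/439) ≡ 5^219 (mod 439).
5^2 ≡ 25 (mod 439)
5^4 ≡ 186 (mod 439)
5^8 ≡ 354 (mod 439)
5^16 ≡ 201 (mod 439)
5^32 ≡ 13 (mod 439)
5^64 ≡ 169 (mod 439)
5^128 ≡ 26 (mod 439)
5^219 = 5^(128+64+16+8+2+1) ≡ 1 (mod 439).
Result is 1, so (5/439) = 1.

1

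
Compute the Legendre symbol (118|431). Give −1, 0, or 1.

1

Pull out 2: since 431 ≡ 7 (mod 8), (2/431) = +1.
Reciprocity: 59 ≡ 3 and 431 ≡ 3 (mod 4), so (59/431) = −(431/59).
Reduce top mod 59: now compute (18/59).
Pull out 2: since 59 ≡ 3 (mod 8), (2/59) = -1.
Reciprocity: 9 ≡ 1 and 59 ≡ 3 (mod 4), so (9/59) = +(59/9).
Reduce top mod 9: now compute (5/9).
Reciprocity: 5 ≡ 1 and 9 ≡ 1 (mod 4), so (5/9) = +(9/5).
Reduce top mod 5: now compute (4/5).
Pull out 2^2: since 5 ≡ 5 (mod 8), (2/5) = -1, so (2/5)^2 = +1.
Reached (1/5) = 1. Collecting the sign flips along the way, the symbol is +1.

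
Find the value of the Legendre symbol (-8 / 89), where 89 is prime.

1

First reduce: -8 ≡ 81 (mod 89).
Reciprocity: 81 ≡ 1 and 89 ≡ 1 (mod 4), so (81/89) = +(89/81).
Reduce top mod 81: now compute (8/81).
Pull out 2^3: since 81 ≡ 1 (mod 8), (2/81) = +1, so (2/81)^3 = +1.
Reached (1/81) = 1. Collecting the sign flips along the way, the symbol is +1.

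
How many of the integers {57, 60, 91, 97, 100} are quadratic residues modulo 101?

(57/101) = -1 → non-residue.
(60/101) = -1 → non-residue.
(91/101) = -1 → non-residue.
(97/101) = +1 → QR.
(100/101) = +1 → QR.
Total quadratic residues among the 5: 2.

2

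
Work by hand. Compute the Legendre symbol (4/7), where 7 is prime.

Pull out 2^2: since 7 ≡ 7 (mod 8), (2/7) = +1, so (2/7)^2 = +1.
Reached (1/7) = 1. Collecting the sign flips along the way, the symbol is +1.

1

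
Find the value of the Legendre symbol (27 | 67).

-1

Euler's criterion: (27/67) ≡ 27^33 (mod 67).
27^2 ≡ 59 (mod 67)
27^4 ≡ 64 (mod 67)
27^8 ≡ 9 (mod 67)
27^16 ≡ 14 (mod 67)
27^32 ≡ 62 (mod 67)
27^33 = 27^(32+1) ≡ 66 (mod 67).
Result is 66 ≡ −1, so (27/67) = −1.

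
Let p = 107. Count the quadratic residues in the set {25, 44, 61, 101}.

4

(25/107) = +1 → QR.
(44/107) = +1 → QR.
(61/107) = +1 → QR.
(101/107) = +1 → QR.
Total quadratic residues among the 4: 4.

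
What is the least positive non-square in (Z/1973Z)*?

2

(2/1973) = −1, so 2 is the smallest positive non-residue mod 1973.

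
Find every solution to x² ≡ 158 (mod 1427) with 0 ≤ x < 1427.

Since 1427 ≡ 3 (mod 4), a square root of 158 is 158^((1427+1)/4) = 158^357 mod 1427.
Repeated squaring: 158^2≡705, 158^4≡429, 158^8≡1385, 158^16≡337, 158^32≡836, 158^64≡1093, 158^128≡250, 158^256≡1139 (mod 1427).
158^357 = 158^(256+64+32+4+1) ≡ 323 (mod 1427).
Check: 323² = 104329 ≡ 158 (mod 1427). The two roots are 323 and 1104.

323, 1104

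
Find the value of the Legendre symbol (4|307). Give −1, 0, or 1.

1

Euler's criterion: (4/307) ≡ 4^153 (mod 307).
4^2 ≡ 16 (mod 307)
4^4 ≡ 256 (mod 307)
4^8 ≡ 145 (mod 307)
4^16 ≡ 149 (mod 307)
4^32 ≡ 97 (mod 307)
4^64 ≡ 199 (mod 307)
4^128 ≡ 305 (mod 307)
4^153 = 4^(128+16+8+1) ≡ 1 (mod 307).
Result is 1, so (4/307) = 1.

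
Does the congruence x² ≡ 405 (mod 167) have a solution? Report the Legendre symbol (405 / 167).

Euler's criterion: (405/167) ≡ 71^83 (mod 167).
71^2 ≡ 31 (mod 167)
71^4 ≡ 126 (mod 167)
71^8 ≡ 11 (mod 167)
71^16 ≡ 121 (mod 167)
71^32 ≡ 112 (mod 167)
71^64 ≡ 19 (mod 167)
71^83 = 71^(64+16+2+1) ≡ 166 (mod 167).
Result is 166 ≡ −1, so (405/167) = −1.

-1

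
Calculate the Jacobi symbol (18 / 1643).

Pull out 2: since 1643 ≡ 3 (mod 8), (2/1643) = -1.
Reciprocity: 9 ≡ 1 and 1643 ≡ 3 (mod 4), so (9/1643) = +(1643/9).
Reduce top mod 9: now compute (5/9).
Reciprocity: 5 ≡ 1 and 9 ≡ 1 (mod 4), so (5/9) = +(9/5).
Reduce top mod 5: now compute (4/5).
Pull out 2^2: since 5 ≡ 5 (mod 8), (2/5) = -1, so (2/5)^2 = +1.
Reached (1/5) = 1. Collecting the sign flips along the way, the symbol is -1.

-1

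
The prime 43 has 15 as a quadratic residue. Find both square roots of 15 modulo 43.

12, 31

Since 43 ≡ 3 (mod 4), a square root of 15 is 15^((43+1)/4) = 15^11 mod 43.
Repeated squaring: 15^2≡10, 15^4≡14, 15^8≡24 (mod 43).
15^11 = 15^(8+2+1) ≡ 31 (mod 43).
Check: 31² = 961 ≡ 15 (mod 43). The two roots are 12 and 31.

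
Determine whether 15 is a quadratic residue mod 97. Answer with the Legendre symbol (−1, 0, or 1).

-1

Euler's criterion: (15/97) ≡ 15^48 (mod 97).
15^2 ≡ 31 (mod 97)
15^4 ≡ 88 (mod 97)
15^8 ≡ 81 (mod 97)
15^16 ≡ 62 (mod 97)
15^32 ≡ 61 (mod 97)
15^48 = 15^(32+16) ≡ 96 (mod 97).
Result is 96 ≡ −1, so (15/97) = −1.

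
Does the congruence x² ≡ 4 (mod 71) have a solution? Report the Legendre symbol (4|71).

1

Pull out 2^2: since 71 ≡ 7 (mod 8), (2/71) = +1, so (2/71)^2 = +1.
Reached (1/71) = 1. Collecting the sign flips along the way, the symbol is +1.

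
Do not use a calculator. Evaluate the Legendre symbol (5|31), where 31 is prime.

1

Reciprocity: 5 ≡ 1 and 31 ≡ 3 (mod 4), so (5/31) = +(31/5).
Reduce top mod 5: now compute (1/5).
Reached (1/5) = 1. Collecting the sign flips along the way, the symbol is +1.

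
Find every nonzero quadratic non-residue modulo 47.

5, 10, 11, 13, 15, 19, 20, 22, 23, 26, 29, 30, 31, 33, 35, 38, 39, 40, 41, 43, 44, 45, 46

Square k = 1,…,23 (k and 47−k give the same square):
1²=1, 2²=4, 3²=9, 4²=16, 5²=25, 6²=36, 7²≡2, 8²≡17, 9²≡34, 10²≡6, 11²≡27, 12²≡3, 13²≡28, 14²≡8, 15²≡37, 16²≡21, 17²≡7, 18²≡42, 19²≡32, 20²≡24, 21²≡18, 22²≡14, 23²≡12 (mod 47).
The residues are {1, 2, 3, 4, 6, 7, 8, 9, 12, 14, 16, 17, 18, 21, 24, 25, 27, 28, 32, 34, 36, 37, 42}; the non-residues are the remaining 23 nonzero classes.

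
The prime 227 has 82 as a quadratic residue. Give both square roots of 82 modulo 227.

Since 227 ≡ 3 (mod 4), a square root of 82 is 82^((227+1)/4) = 82^57 mod 227.
Repeated squaring: 82^2≡141, 82^4≡132, 82^8≡172, 82^16≡74, 82^32≡28 (mod 227).
82^57 = 82^(32+16+8+1) ≡ 189 (mod 227).
Check: 189² = 35721 ≡ 82 (mod 227). The two roots are 38 and 189.

38, 189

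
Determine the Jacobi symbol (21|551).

1

Reciprocity: 21 ≡ 1 and 551 ≡ 3 (mod 4), so (21/551) = +(551/21).
Reduce top mod 21: now compute (5/21).
Reciprocity: 5 ≡ 1 and 21 ≡ 1 (mod 4), so (5/21) = +(21/5).
Reduce top mod 5: now compute (1/5).
Reached (1/5) = 1. Collecting the sign flips along the way, the symbol is +1.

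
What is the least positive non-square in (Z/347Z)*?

(2/347) = −1, so 2 is the smallest positive non-residue mod 347.

2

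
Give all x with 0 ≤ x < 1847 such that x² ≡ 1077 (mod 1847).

725, 1122

Since 1847 ≡ 3 (mod 4), a square root of 1077 is 1077^((1847+1)/4) = 1077^462 mod 1847.
Repeated squaring: 1077^2≡13, 1077^4≡169, 1077^8≡856, 1077^16≡1324, 1077^32≡173, 1077^64≡377, 1077^128≡1757, 1077^256≡712 (mod 1847).
1077^462 = 1077^(256+128+64+8+4+2) ≡ 725 (mod 1847).
Check: 725² = 525625 ≡ 1077 (mod 1847). The two roots are 725 and 1122.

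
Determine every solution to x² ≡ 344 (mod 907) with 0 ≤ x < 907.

Since 907 ≡ 3 (mod 4), a square root of 344 is 344^((907+1)/4) = 344^227 mod 907.
Repeated squaring: 344^2≡426, 344^4≡76, 344^8≡334, 344^16≡902, 344^32≡25, 344^64≡625, 344^128≡615 (mod 907).
344^227 = 344^(128+64+32+2+1) ≡ 632 (mod 907).
Check: 632² = 399424 ≡ 344 (mod 907). The two roots are 275 and 632.

275, 632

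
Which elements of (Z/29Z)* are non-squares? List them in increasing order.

2 3 8 10 11 12 14 15 17 18 19 21 26 27

Square k = 1,…,14 (k and 29−k give the same square):
1²=1, 2²=4, 3²=9, 4²=16, 5²=25, 6²≡7, 7²≡20, 8²≡6, 9²≡23, 10²≡13, 11²≡5, 12²≡28, 13²≡24, 14²≡22 (mod 29).
The residues are {1, 4, 5, 6, 7, 9, 13, 16, 20, 22, 23, 24, 25, 28}; the non-residues are the remaining 14 nonzero classes.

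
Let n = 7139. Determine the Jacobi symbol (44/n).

Pull out 2^2: since 7139 ≡ 3 (mod 8), (2/7139) = -1, so (2/7139)^2 = +1.
Reciprocity: 11 ≡ 3 and 7139 ≡ 3 (mod 4), so (11/7139) = −(7139/11).
Reduce top mod 11: now compute (0/11).
Top reduces to 0: gcd > 1, so the symbol is 0.

0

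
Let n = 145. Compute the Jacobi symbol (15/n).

0

Reciprocity: 15 ≡ 3 and 145 ≡ 1 (mod 4), so (15/145) = +(145/15).
Reduce top mod 15: now compute (10/15).
Pull out 2: since 15 ≡ 7 (mod 8), (2/15) = +1.
Reciprocity: 5 ≡ 1 and 15 ≡ 3 (mod 4), so (5/15) = +(15/5).
Reduce top mod 5: now compute (0/5).
Top reduces to 0: gcd > 1, so the symbol is 0.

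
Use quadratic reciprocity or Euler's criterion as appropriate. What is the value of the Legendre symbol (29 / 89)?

Reciprocity: 29 ≡ 1 and 89 ≡ 1 (mod 4), so (29/89) = +(89/29).
Reduce top mod 29: now compute (2/29).
Pull out 2: since 29 ≡ 5 (mod 8), (2/29) = -1.
Reached (1/29) = 1. Collecting the sign flips along the way, the symbol is -1.

-1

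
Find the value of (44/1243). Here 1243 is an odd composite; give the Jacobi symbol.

0

Pull out 2^2: since 1243 ≡ 3 (mod 8), (2/1243) = -1, so (2/1243)^2 = +1.
Reciprocity: 11 ≡ 3 and 1243 ≡ 3 (mod 4), so (11/1243) = −(1243/11).
Reduce top mod 11: now compute (0/11).
Top reduces to 0: gcd > 1, so the symbol is 0.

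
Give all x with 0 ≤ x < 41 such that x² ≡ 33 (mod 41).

41 ≡ 1 (mod 4), so we find a root by search.
Trying successive values, 19² = 361 ≡ 33 (mod 41). The other root is 41 − 19 = 22.

19, 22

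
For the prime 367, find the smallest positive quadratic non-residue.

3

(2/367) = +1, so 2 is a residue.
(3/367) = −1, so 3 is the smallest positive non-residue mod 367.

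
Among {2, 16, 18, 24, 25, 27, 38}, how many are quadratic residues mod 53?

4

(2/53) = -1 → non-residue.
(16/53) = +1 → QR.
(18/53) = -1 → non-residue.
(24/53) = +1 → QR.
(25/53) = +1 → QR.
(27/53) = -1 → non-residue.
(38/53) = +1 → QR.
Total quadratic residues among the 7: 4.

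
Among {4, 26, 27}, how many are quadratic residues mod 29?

(4/29) = +1 → QR.
(26/29) = -1 → non-residue.
(27/29) = -1 → non-residue.
Total quadratic residues among the 3: 1.

1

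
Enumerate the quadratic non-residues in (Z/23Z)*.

5,7,10,11,14,15,17,19,20,21,22

Square k = 1,…,11 (k and 23−k give the same square):
1²=1, 2²=4, 3²=9, 4²=16, 5²≡2, 6²≡13, 7²≡3, 8²≡18, 9²≡12, 10²≡8, 11²≡6 (mod 23).
The residues are {1, 2, 3, 4, 6, 8, 9, 12, 13, 16, 18}; the non-residues are the remaining 11 nonzero classes.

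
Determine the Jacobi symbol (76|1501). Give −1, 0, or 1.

0

Pull out 2^2: since 1501 ≡ 5 (mod 8), (2/1501) = -1, so (2/1501)^2 = +1.
Reciprocity: 19 ≡ 3 and 1501 ≡ 1 (mod 4), so (19/1501) = +(1501/19).
Reduce top mod 19: now compute (0/19).
Top reduces to 0: gcd > 1, so the symbol is 0.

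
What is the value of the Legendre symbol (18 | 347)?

Pull out 2: since 347 ≡ 3 (mod 8), (2/347) = -1.
Reciprocity: 9 ≡ 1 and 347 ≡ 3 (mod 4), so (9/347) = +(347/9).
Reduce top mod 9: now compute (5/9).
Reciprocity: 5 ≡ 1 and 9 ≡ 1 (mod 4), so (5/9) = +(9/5).
Reduce top mod 5: now compute (4/5).
Pull out 2^2: since 5 ≡ 5 (mod 8), (2/5) = -1, so (2/5)^2 = +1.
Reached (1/5) = 1. Collecting the sign flips along the way, the symbol is -1.

-1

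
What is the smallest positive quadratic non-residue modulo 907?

2

(2/907) = −1, so 2 is the smallest positive non-residue mod 907.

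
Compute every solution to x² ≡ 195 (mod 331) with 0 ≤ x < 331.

107, 224

Since 331 ≡ 3 (mod 4), a square root of 195 is 195^((331+1)/4) = 195^83 mod 331.
Repeated squaring: 195^2≡291, 195^4≡276, 195^8≡46, 195^16≡130, 195^32≡19, 195^64≡30 (mod 331).
195^83 = 195^(64+16+2+1) ≡ 224 (mod 331).
Check: 224² = 50176 ≡ 195 (mod 331). The two roots are 107 and 224.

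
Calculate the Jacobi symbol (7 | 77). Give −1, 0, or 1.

0

Reciprocity: 7 ≡ 3 and 77 ≡ 1 (mod 4), so (7/77) = +(77/7).
Reduce top mod 7: now compute (0/7).
Top reduces to 0: gcd > 1, so the symbol is 0.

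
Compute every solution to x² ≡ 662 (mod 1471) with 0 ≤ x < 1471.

Since 1471 ≡ 3 (mod 4), a square root of 662 is 662^((1471+1)/4) = 662^368 mod 1471.
Repeated squaring: 662^2≡1357, 662^4≡1228, 662^8≡209, 662^16≡1022, 662^32≡74, 662^64≡1063, 662^128≡241, 662^256≡712 (mod 1471).
662^368 = 662^(256+64+32+16) ≡ 640 (mod 1471).
Check: 640² = 409600 ≡ 662 (mod 1471). The two roots are 640 and 831.

640, 831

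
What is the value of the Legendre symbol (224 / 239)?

-1

Pull out 2^5: since 239 ≡ 7 (mod 8), (2/239) = +1, so (2/239)^5 = +1.
Reciprocity: 7 ≡ 3 and 239 ≡ 3 (mod 4), so (7/239) = −(239/7).
Reduce top mod 7: now compute (1/7).
Reached (1/7) = 1. Collecting the sign flips along the way, the symbol is -1.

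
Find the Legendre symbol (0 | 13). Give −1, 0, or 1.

0

Top reduces to 0: gcd > 1, so the symbol is 0.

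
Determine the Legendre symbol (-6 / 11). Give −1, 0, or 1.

First reduce: -6 ≡ 5 (mod 11).
Reciprocity: 5 ≡ 1 and 11 ≡ 3 (mod 4), so (5/11) = +(11/5).
Reduce top mod 5: now compute (1/5).
Reached (1/5) = 1. Collecting the sign flips along the way, the symbol is +1.

1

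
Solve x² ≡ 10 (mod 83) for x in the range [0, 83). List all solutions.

33, 50

Since 83 ≡ 3 (mod 4), a square root of 10 is 10^((83+1)/4) = 10^21 mod 83.
Repeated squaring: 10^2≡17, 10^4≡40, 10^8≡23, 10^16≡31 (mod 83).
10^21 = 10^(16+4+1) ≡ 33 (mod 83).
Check: 33² = 1089 ≡ 10 (mod 83). The two roots are 33 and 50.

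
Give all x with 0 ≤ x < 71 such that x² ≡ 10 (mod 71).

9, 62

Since 71 ≡ 3 (mod 4), a square root of 10 is 10^((71+1)/4) = 10^18 mod 71.
Repeated squaring: 10^2≡29, 10^4≡60, 10^8≡50, 10^16≡15 (mod 71).
10^18 = 10^(16+2) ≡ 9 (mod 71).
Check: 9² = 81 ≡ 10 (mod 71). The two roots are 9 and 62.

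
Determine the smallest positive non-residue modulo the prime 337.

(2/337) = +1, so 2 is a residue.
(3/337) = +1, so 3 is a residue.
(4/337) = +1, so 4 is a residue.
(5/337) = −1, so 5 is the smallest positive non-residue mod 337.

5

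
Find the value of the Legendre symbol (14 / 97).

Pull out 2: since 97 ≡ 1 (mod 8), (2/97) = +1.
Reciprocity: 7 ≡ 3 and 97 ≡ 1 (mod 4), so (7/97) = +(97/7).
Reduce top mod 7: now compute (6/7).
Pull out 2: since 7 ≡ 7 (mod 8), (2/7) = +1.
Reciprocity: 3 ≡ 3 and 7 ≡ 3 (mod 4), so (3/7) = −(7/3).
Reduce top mod 3: now compute (1/3).
Reached (1/3) = 1. Collecting the sign flips along the way, the symbol is -1.

-1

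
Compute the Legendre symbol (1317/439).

First reduce: 1317 ≡ 0 (mod 439).
Top reduces to 0: gcd > 1, so the symbol is 0.

0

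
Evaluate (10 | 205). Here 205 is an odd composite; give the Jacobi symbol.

0

Pull out 2: since 205 ≡ 5 (mod 8), (2/205) = -1.
Reciprocity: 5 ≡ 1 and 205 ≡ 1 (mod 4), so (5/205) = +(205/5).
Reduce top mod 5: now compute (0/5).
Top reduces to 0: gcd > 1, so the symbol is 0.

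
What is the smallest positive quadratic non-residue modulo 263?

5

(2/263) = +1, so 2 is a residue.
(3/263) = +1, so 3 is a residue.
(4/263) = +1, so 4 is a residue.
(5/263) = −1, so 5 is the smallest positive non-residue mod 263.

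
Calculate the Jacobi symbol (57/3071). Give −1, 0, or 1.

Reciprocity: 57 ≡ 1 and 3071 ≡ 3 (mod 4), so (57/3071) = +(3071/57).
Reduce top mod 57: now compute (50/57).
Pull out 2: since 57 ≡ 1 (mod 8), (2/57) = +1.
Reciprocity: 25 ≡ 1 and 57 ≡ 1 (mod 4), so (25/57) = +(57/25).
Reduce top mod 25: now compute (7/25).
Reciprocity: 7 ≡ 3 and 25 ≡ 1 (mod 4), so (7/25) = +(25/7).
Reduce top mod 7: now compute (4/7).
Pull out 2^2: since 7 ≡ 7 (mod 8), (2/7) = +1, so (2/7)^2 = +1.
Reached (1/7) = 1. Collecting the sign flips along the way, the symbol is +1.

1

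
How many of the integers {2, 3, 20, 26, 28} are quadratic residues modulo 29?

2

(2/29) = -1 → non-residue.
(3/29) = -1 → non-residue.
(20/29) = +1 → QR.
(26/29) = -1 → non-residue.
(28/29) = +1 → QR.
Total quadratic residues among the 5: 2.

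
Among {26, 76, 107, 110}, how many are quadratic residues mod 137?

(26/137) = -1 → non-residue.
(76/137) = +1 → QR.
(107/137) = +1 → QR.
(110/137) = -1 → non-residue.
Total quadratic residues among the 4: 2.

2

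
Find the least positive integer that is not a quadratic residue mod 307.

2

(2/307) = −1, so 2 is the smallest positive non-residue mod 307.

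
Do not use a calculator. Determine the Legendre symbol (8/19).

-1

Pull out 2^3: since 19 ≡ 3 (mod 8), (2/19) = -1, so (2/19)^3 = -1.
Reached (1/19) = 1. Collecting the sign flips along the way, the symbol is -1.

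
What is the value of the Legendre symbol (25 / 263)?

1

Reciprocity: 25 ≡ 1 and 263 ≡ 3 (mod 4), so (25/263) = +(263/25).
Reduce top mod 25: now compute (13/25).
Reciprocity: 13 ≡ 1 and 25 ≡ 1 (mod 4), so (13/25) = +(25/13).
Reduce top mod 13: now compute (12/13).
Pull out 2^2: since 13 ≡ 5 (mod 8), (2/13) = -1, so (2/13)^2 = +1.
Reciprocity: 3 ≡ 3 and 13 ≡ 1 (mod 4), so (3/13) = +(13/3).
Reduce top mod 3: now compute (1/3).
Reached (1/3) = 1. Collecting the sign flips along the way, the symbol is +1.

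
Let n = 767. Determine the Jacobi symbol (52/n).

0

Pull out 2^2: since 767 ≡ 7 (mod 8), (2/767) = +1, so (2/767)^2 = +1.
Reciprocity: 13 ≡ 1 and 767 ≡ 3 (mod 4), so (13/767) = +(767/13).
Reduce top mod 13: now compute (0/13).
Top reduces to 0: gcd > 1, so the symbol is 0.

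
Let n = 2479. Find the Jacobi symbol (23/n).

-1

Reciprocity: 23 ≡ 3 and 2479 ≡ 3 (mod 4), so (23/2479) = −(2479/23).
Reduce top mod 23: now compute (18/23).
Pull out 2: since 23 ≡ 7 (mod 8), (2/23) = +1.
Reciprocity: 9 ≡ 1 and 23 ≡ 3 (mod 4), so (9/23) = +(23/9).
Reduce top mod 9: now compute (5/9).
Reciprocity: 5 ≡ 1 and 9 ≡ 1 (mod 4), so (5/9) = +(9/5).
Reduce top mod 5: now compute (4/5).
Pull out 2^2: since 5 ≡ 5 (mod 8), (2/5) = -1, so (2/5)^2 = +1.
Reached (1/5) = 1. Collecting the sign flips along the way, the symbol is -1.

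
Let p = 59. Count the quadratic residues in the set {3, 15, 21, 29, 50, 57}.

(3/59) = +1 → QR.
(15/59) = +1 → QR.
(21/59) = +1 → QR.
(29/59) = +1 → QR.
(50/59) = -1 → non-residue.
(57/59) = +1 → QR.
Total quadratic residues among the 6: 5.

5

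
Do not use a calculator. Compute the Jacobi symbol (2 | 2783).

1

Pull out 2: since 2783 ≡ 7 (mod 8), (2/2783) = +1.
Reached (1/2783) = 1. Collecting the sign flips along the way, the symbol is +1.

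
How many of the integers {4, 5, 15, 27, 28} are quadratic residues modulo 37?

3

(4/37) = +1 → QR.
(5/37) = -1 → non-residue.
(15/37) = -1 → non-residue.
(27/37) = +1 → QR.
(28/37) = +1 → QR.
Total quadratic residues among the 5: 3.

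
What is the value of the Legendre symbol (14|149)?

Euler's criterion: (14/149) ≡ 14^74 (mod 149).
14^2 ≡ 47 (mod 149)
14^4 ≡ 123 (mod 149)
14^8 ≡ 80 (mod 149)
14^16 ≡ 142 (mod 149)
14^32 ≡ 49 (mod 149)
14^64 ≡ 17 (mod 149)
14^74 = 14^(64+8+2) ≡ 148 (mod 149).
Result is 148 ≡ −1, so (14/149) = −1.

-1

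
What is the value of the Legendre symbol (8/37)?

Pull out 2^3: since 37 ≡ 5 (mod 8), (2/37) = -1, so (2/37)^3 = -1.
Reached (1/37) = 1. Collecting the sign flips along the way, the symbol is -1.

-1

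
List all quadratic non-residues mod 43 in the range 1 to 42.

2,3,5,7,8,12,18,19,20,22,26,27,28,29,30,32,33,34,37,39,42

Square k = 1,…,21 (k and 43−k give the same square):
1²=1, 2²=4, 3²=9, 4²=16, 5²=25, 6²=36, 7²≡6, 8²≡21, 9²≡38, 10²≡14, 11²≡35, 12²≡15, 13²≡40, 14²≡24, 15²≡10, 16²≡41, 17²≡31, 18²≡23, 19²≡17, 20²≡13, 21²≡11 (mod 43).
The residues are {1, 4, 6, 9, 10, 11, 13, 14, 15, 16, 17, 21, 23, 24, 25, 31, 35, 36, 38, 40, 41}; the non-residues are the remaining 21 nonzero classes.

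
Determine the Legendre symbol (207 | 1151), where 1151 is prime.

Euler's criterion: (207/1151) ≡ 207^575 (mod 1151).
207^2 ≡ 262 (mod 1151)
207^4 ≡ 735 (mod 1151)
207^8 ≡ 406 (mod 1151)
207^16 ≡ 243 (mod 1151)
207^32 ≡ 348 (mod 1151)
207^64 ≡ 249 (mod 1151)
207^128 ≡ 998 (mod 1151)
207^256 ≡ 389 (mod 1151)
207^512 ≡ 540 (mod 1151)
207^575 = 207^(512+32+16+8+4+2+1) ≡ 1150 (mod 1151).
Result is 1150 ≡ −1, so (207/1151) = −1.

-1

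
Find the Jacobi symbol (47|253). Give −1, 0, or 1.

1

Reciprocity: 47 ≡ 3 and 253 ≡ 1 (mod 4), so (47/253) = +(253/47).
Reduce top mod 47: now compute (18/47).
Pull out 2: since 47 ≡ 7 (mod 8), (2/47) = +1.
Reciprocity: 9 ≡ 1 and 47 ≡ 3 (mod 4), so (9/47) = +(47/9).
Reduce top mod 9: now compute (2/9).
Pull out 2: since 9 ≡ 1 (mod 8), (2/9) = +1.
Reached (1/9) = 1. Collecting the sign flips along the way, the symbol is +1.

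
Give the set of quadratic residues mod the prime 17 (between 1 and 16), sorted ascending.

1 2 4 8 9 13 15 16

Square k = 1,…,8 (k and 17−k give the same square):
1²=1, 2²=4, 3²=9, 4²=16, 5²≡8, 6²≡2, 7²≡15, 8²≡13 (mod 17).
So the quadratic residues mod 17 are {1, 2, 4, 8, 9, 13, 15, 16}.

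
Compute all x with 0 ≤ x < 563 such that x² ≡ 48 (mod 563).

79, 484

Since 563 ≡ 3 (mod 4), a square root of 48 is 48^((563+1)/4) = 48^141 mod 563.
Repeated squaring: 48^2≡52, 48^4≡452, 48^8≡498, 48^16≡284, 48^32≡147, 48^64≡215, 48^128≡59 (mod 563).
48^141 = 48^(128+8+4+1) ≡ 484 (mod 563).
Check: 484² = 234256 ≡ 48 (mod 563). The two roots are 79 and 484.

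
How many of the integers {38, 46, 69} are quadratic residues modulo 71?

1

(38/71) = +1 → QR.
(46/71) = -1 → non-residue.
(69/71) = -1 → non-residue.
Total quadratic residues among the 3: 1.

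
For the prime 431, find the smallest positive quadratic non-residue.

7

(2/431) = +1, so 2 is a residue.
(3/431) = +1, so 3 is a residue.
(4/431) = +1, so 4 is a residue.
(5/431) = +1, so 5 is a residue.
(6/431) = +1, so 6 is a residue.
(7/431) = −1, so 7 is the smallest positive non-residue mod 431.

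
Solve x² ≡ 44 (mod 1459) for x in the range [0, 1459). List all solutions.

Since 1459 ≡ 3 (mod 4), a square root of 44 is 44^((1459+1)/4) = 44^365 mod 1459.
Repeated squaring: 44^2≡477, 44^4≡1384, 44^8≡1248, 44^16≡751, 44^32≡827, 44^64≡1117, 44^128≡244, 44^256≡1176 (mod 1459).
44^365 = 44^(256+64+32+8+4+1) ≡ 1007 (mod 1459).
Check: 1007² = 1014049 ≡ 44 (mod 1459). The two roots are 452 and 1007.

452, 1007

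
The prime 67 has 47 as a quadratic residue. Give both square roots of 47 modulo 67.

Since 67 ≡ 3 (mod 4), a square root of 47 is 47^((67+1)/4) = 47^17 mod 67.
Repeated squaring: 47^2≡65, 47^4≡4, 47^8≡16, 47^16≡55 (mod 67).
47^17 = 47^(16+1) ≡ 39 (mod 67).
Check: 39² = 1521 ≡ 47 (mod 67). The two roots are 28 and 39.

28, 39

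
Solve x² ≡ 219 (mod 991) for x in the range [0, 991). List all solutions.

294, 697

Since 991 ≡ 3 (mod 4), a square root of 219 is 219^((991+1)/4) = 219^248 mod 991.
Repeated squaring: 219^2≡393, 219^4≡844, 219^8≡798, 219^16≡582, 219^32≡793, 219^64≡555, 219^128≡815 (mod 991).
219^248 = 219^(128+64+32+16+8) ≡ 697 (mod 991).
Check: 697² = 485809 ≡ 219 (mod 991). The two roots are 294 and 697.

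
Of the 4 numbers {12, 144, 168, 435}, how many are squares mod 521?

(12/521) = -1 → non-residue.
(144/521) = +1 → QR.
(168/521) = +1 → QR.
(435/521) = -1 → non-residue.
Total quadratic residues among the 4: 2.

2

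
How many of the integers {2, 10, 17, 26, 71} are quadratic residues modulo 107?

(2/107) = -1 → non-residue.
(10/107) = +1 → QR.
(17/107) = -1 → non-residue.
(26/107) = -1 → non-residue.
(71/107) = -1 → non-residue.
Total quadratic residues among the 5: 1.

1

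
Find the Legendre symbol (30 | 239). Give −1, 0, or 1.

Pull out 2: since 239 ≡ 7 (mod 8), (2/239) = +1.
Reciprocity: 15 ≡ 3 and 239 ≡ 3 (mod 4), so (15/239) = −(239/15).
Reduce top mod 15: now compute (14/15).
Pull out 2: since 15 ≡ 7 (mod 8), (2/15) = +1.
Reciprocity: 7 ≡ 3 and 15 ≡ 3 (mod 4), so (7/15) = −(15/7).
Reduce top mod 7: now compute (1/7).
Reached (1/7) = 1. Collecting the sign flips along the way, the symbol is +1.

1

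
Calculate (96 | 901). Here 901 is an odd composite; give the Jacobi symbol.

Pull out 2^5: since 901 ≡ 5 (mod 8), (2/901) = -1, so (2/901)^5 = -1.
Reciprocity: 3 ≡ 3 and 901 ≡ 1 (mod 4), so (3/901) = +(901/3).
Reduce top mod 3: now compute (1/3).
Reached (1/3) = 1. Collecting the sign flips along the way, the symbol is -1.

-1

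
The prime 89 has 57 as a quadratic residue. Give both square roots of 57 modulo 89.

18, 71

89 ≡ 1 (mod 4), so we find a root by search.
Trying successive values, 18² = 324 ≡ 57 (mod 89). The other root is 89 − 18 = 71.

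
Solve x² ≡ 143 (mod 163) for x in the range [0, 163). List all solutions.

Since 163 ≡ 3 (mod 4), a square root of 143 is 143^((163+1)/4) = 143^41 mod 163.
Repeated squaring: 143^2≡74, 143^4≡97, 143^8≡118, 143^16≡69, 143^32≡34 (mod 163).
143^41 = 143^(32+8+1) ≡ 119 (mod 163).
Check: 119² = 14161 ≡ 143 (mod 163). The two roots are 44 and 119.

44, 119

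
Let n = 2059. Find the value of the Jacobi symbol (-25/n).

First reduce: -25 ≡ 2034 (mod 2059).
Pull out 2: since 2059 ≡ 3 (mod 8), (2/2059) = -1.
Reciprocity: 1017 ≡ 1 and 2059 ≡ 3 (mod 4), so (1017/2059) = +(2059/1017).
Reduce top mod 1017: now compute (25/1017).
Reciprocity: 25 ≡ 1 and 1017 ≡ 1 (mod 4), so (25/1017) = +(1017/25).
Reduce top mod 25: now compute (17/25).
Reciprocity: 17 ≡ 1 and 25 ≡ 1 (mod 4), so (17/25) = +(25/17).
Reduce top mod 17: now compute (8/17).
Pull out 2^3: since 17 ≡ 1 (mod 8), (2/17) = +1, so (2/17)^3 = +1.
Reached (1/17) = 1. Collecting the sign flips along the way, the symbol is -1.

-1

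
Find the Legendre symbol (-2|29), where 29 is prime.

Euler's criterion: (-2/29) ≡ 27^14 (mod 29).
27^2 ≡ 4 (mod 29)
27^4 ≡ 16 (mod 29)
27^8 ≡ 24 (mod 29)
27^14 = 27^(8+4+2) ≡ 28 (mod 29).
Result is 28 ≡ −1, so (-2/29) = −1.

-1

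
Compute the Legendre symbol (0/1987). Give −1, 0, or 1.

Top reduces to 0: gcd > 1, so the symbol is 0.

0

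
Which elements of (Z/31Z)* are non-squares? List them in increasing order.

3 6 11 12 13 15 17 21 22 23 24 26 27 29 30

Square k = 1,…,15 (k and 31−k give the same square):
1²=1, 2²=4, 3²=9, 4²=16, 5²=25, 6²≡5, 7²≡18, 8²≡2, 9²≡19, 10²≡7, 11²≡28, 12²≡20, 13²≡14, 14²≡10, 15²≡8 (mod 31).
The residues are {1, 2, 4, 5, 7, 8, 9, 10, 14, 16, 18, 19, 20, 25, 28}; the non-residues are the remaining 15 nonzero classes.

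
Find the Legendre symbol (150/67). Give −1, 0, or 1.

Euler's criterion: (150/67) ≡ 16^33 (mod 67).
16^2 ≡ 55 (mod 67)
16^4 ≡ 10 (mod 67)
16^8 ≡ 33 (mod 67)
16^16 ≡ 17 (mod 67)
16^32 ≡ 21 (mod 67)
16^33 = 16^(32+1) ≡ 1 (mod 67).
Result is 1, so (150/67) = 1.

1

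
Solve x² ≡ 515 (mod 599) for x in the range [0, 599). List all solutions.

Since 599 ≡ 3 (mod 4), a square root of 515 is 515^((599+1)/4) = 515^150 mod 599.
Repeated squaring: 515^2≡467, 515^4≡53, 515^8≡413, 515^16≡453, 515^32≡351, 515^64≡406, 515^128≡111 (mod 599).
515^150 = 515^(128+16+4+2) ≡ 253 (mod 599).
Check: 253² = 64009 ≡ 515 (mod 599). The two roots are 253 and 346.

253, 346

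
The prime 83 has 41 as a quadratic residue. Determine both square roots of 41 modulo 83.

Since 83 ≡ 3 (mod 4), a square root of 41 is 41^((83+1)/4) = 41^21 mod 83.
Repeated squaring: 41^2≡21, 41^4≡26, 41^8≡12, 41^16≡61 (mod 83).
41^21 = 41^(16+4+1) ≡ 37 (mod 83).
Check: 37² = 1369 ≡ 41 (mod 83). The two roots are 37 and 46.

37, 46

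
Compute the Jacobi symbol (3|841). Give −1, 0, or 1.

Reciprocity: 3 ≡ 3 and 841 ≡ 1 (mod 4), so (3/841) = +(841/3).
Reduce top mod 3: now compute (1/3).
Reached (1/3) = 1. Collecting the sign flips along the way, the symbol is +1.

1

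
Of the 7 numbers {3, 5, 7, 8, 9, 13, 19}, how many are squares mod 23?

4

(3/23) = +1 → QR.
(5/23) = -1 → non-residue.
(7/23) = -1 → non-residue.
(8/23) = +1 → QR.
(9/23) = +1 → QR.
(13/23) = +1 → QR.
(19/23) = -1 → non-residue.
Total quadratic residues among the 7: 4.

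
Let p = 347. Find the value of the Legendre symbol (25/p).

Reciprocity: 25 ≡ 1 and 347 ≡ 3 (mod 4), so (25/347) = +(347/25).
Reduce top mod 25: now compute (22/25).
Pull out 2: since 25 ≡ 1 (mod 8), (2/25) = +1.
Reciprocity: 11 ≡ 3 and 25 ≡ 1 (mod 4), so (11/25) = +(25/11).
Reduce top mod 11: now compute (3/11).
Reciprocity: 3 ≡ 3 and 11 ≡ 3 (mod 4), so (3/11) = −(11/3).
Reduce top mod 3: now compute (2/3).
Pull out 2: since 3 ≡ 3 (mod 8), (2/3) = -1.
Reached (1/3) = 1. Collecting the sign flips along the way, the symbol is +1.

1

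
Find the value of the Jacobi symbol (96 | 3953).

-1

Pull out 2^5: since 3953 ≡ 1 (mod 8), (2/3953) = +1, so (2/3953)^5 = +1.
Reciprocity: 3 ≡ 3 and 3953 ≡ 1 (mod 4), so (3/3953) = +(3953/3).
Reduce top mod 3: now compute (2/3).
Pull out 2: since 3 ≡ 3 (mod 8), (2/3) = -1.
Reached (1/3) = 1. Collecting the sign flips along the way, the symbol is -1.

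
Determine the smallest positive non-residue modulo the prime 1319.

(2/1319) = +1, so 2 is a residue.
(3/1319) = +1, so 3 is a residue.
(4/1319) = +1, so 4 is a residue.
(5/1319) = +1, so 5 is a residue.
(6/1319) = +1, so 6 is a residue.
(7/1319) = +1, so 7 is a residue.
(8/1319) = +1, so 8 is a residue.
(9/1319) = +1, so 9 is a residue.
(10/1319) = +1, so 10 is a residue.
(11/1319) = +1, so 11 is a residue.
(12/1319) = +1, so 12 is a residue.
(13/1319) = −1, so 13 is the smallest positive non-residue mod 1319.

13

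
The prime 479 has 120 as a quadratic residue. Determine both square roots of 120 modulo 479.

239, 240

Since 479 ≡ 3 (mod 4), a square root of 120 is 120^((479+1)/4) = 120^120 mod 479.
Repeated squaring: 120^2≡30, 120^4≡421, 120^8≡11, 120^16≡121, 120^32≡271, 120^64≡154 (mod 479).
120^120 = 120^(64+32+16+8) ≡ 240 (mod 479).
Check: 240² = 57600 ≡ 120 (mod 479). The two roots are 239 and 240.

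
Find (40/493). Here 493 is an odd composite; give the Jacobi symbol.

1

Pull out 2^3: since 493 ≡ 5 (mod 8), (2/493) = -1, so (2/493)^3 = -1.
Reciprocity: 5 ≡ 1 and 493 ≡ 1 (mod 4), so (5/493) = +(493/5).
Reduce top mod 5: now compute (3/5).
Reciprocity: 3 ≡ 3 and 5 ≡ 1 (mod 4), so (3/5) = +(5/3).
Reduce top mod 3: now compute (2/3).
Pull out 2: since 3 ≡ 3 (mod 8), (2/3) = -1.
Reached (1/3) = 1. Collecting the sign flips along the way, the symbol is +1.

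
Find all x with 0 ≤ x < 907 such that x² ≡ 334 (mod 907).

76, 831

Since 907 ≡ 3 (mod 4), a square root of 334 is 334^((907+1)/4) = 334^227 mod 907.
Repeated squaring: 334^2≡902, 334^4≡25, 334^8≡625, 334^16≡615, 334^32≡6, 334^64≡36, 334^128≡389 (mod 907).
334^227 = 334^(128+64+32+2+1) ≡ 76 (mod 907).
Check: 76² = 5776 ≡ 334 (mod 907). The two roots are 76 and 831.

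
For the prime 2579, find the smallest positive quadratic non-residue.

(2/2579) = −1, so 2 is the smallest positive non-residue mod 2579.

2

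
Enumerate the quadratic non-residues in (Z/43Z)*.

Square k = 1,…,21 (k and 43−k give the same square):
1²=1, 2²=4, 3²=9, 4²=16, 5²=25, 6²=36, 7²≡6, 8²≡21, 9²≡38, 10²≡14, 11²≡35, 12²≡15, 13²≡40, 14²≡24, 15²≡10, 16²≡41, 17²≡31, 18²≡23, 19²≡17, 20²≡13, 21²≡11 (mod 43).
The residues are {1, 4, 6, 9, 10, 11, 13, 14, 15, 16, 17, 21, 23, 24, 25, 31, 35, 36, 38, 40, 41}; the non-residues are the remaining 21 nonzero classes.

2,3,5,7,8,12,18,19,20,22,26,27,28,29,30,32,33,34,37,39,42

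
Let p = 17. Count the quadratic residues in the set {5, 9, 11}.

1

(5/17) = -1 → non-residue.
(9/17) = +1 → QR.
(11/17) = -1 → non-residue.
Total quadratic residues among the 3: 1.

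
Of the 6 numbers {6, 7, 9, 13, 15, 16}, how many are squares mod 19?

4

(6/19) = +1 → QR.
(7/19) = +1 → QR.
(9/19) = +1 → QR.
(13/19) = -1 → non-residue.
(15/19) = -1 → non-residue.
(16/19) = +1 → QR.
Total quadratic residues among the 6: 4.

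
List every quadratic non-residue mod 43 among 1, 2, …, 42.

2,3,5,7,8,12,18,19,20,22,26,27,28,29,30,32,33,34,37,39,42

Square k = 1,…,21 (k and 43−k give the same square):
1²=1, 2²=4, 3²=9, 4²=16, 5²=25, 6²=36, 7²≡6, 8²≡21, 9²≡38, 10²≡14, 11²≡35, 12²≡15, 13²≡40, 14²≡24, 15²≡10, 16²≡41, 17²≡31, 18²≡23, 19²≡17, 20²≡13, 21²≡11 (mod 43).
The residues are {1, 4, 6, 9, 10, 11, 13, 14, 15, 16, 17, 21, 23, 24, 25, 31, 35, 36, 38, 40, 41}; the non-residues are the remaining 21 nonzero classes.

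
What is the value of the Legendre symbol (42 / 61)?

Euler's criterion: (42/61) ≡ 42^30 (mod 61).
42^2 ≡ 56 (mod 61)
42^4 ≡ 25 (mod 61)
42^8 ≡ 15 (mod 61)
42^16 ≡ 42 (mod 61)
42^30 = 42^(16+8+4+2) ≡ 1 (mod 61).
Result is 1, so (42/61) = 1.

1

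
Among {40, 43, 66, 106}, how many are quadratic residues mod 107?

(40/107) = +1 → QR.
(43/107) = -1 → non-residue.
(66/107) = -1 → non-residue.
(106/107) = -1 → non-residue.
Total quadratic residues among the 4: 1.

1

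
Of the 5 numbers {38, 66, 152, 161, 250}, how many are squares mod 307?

2

(38/307) = -1 → non-residue.
(66/307) = +1 → QR.
(152/307) = -1 → non-residue.
(161/307) = -1 → non-residue.
(250/307) = +1 → QR.
Total quadratic residues among the 5: 2.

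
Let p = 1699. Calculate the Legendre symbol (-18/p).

First reduce: -18 ≡ 1681 (mod 1699).
Reciprocity: 1681 ≡ 1 and 1699 ≡ 3 (mod 4), so (1681/1699) = +(1699/1681).
Reduce top mod 1681: now compute (18/1681).
Pull out 2: since 1681 ≡ 1 (mod 8), (2/1681) = +1.
Reciprocity: 9 ≡ 1 and 1681 ≡ 1 (mod 4), so (9/1681) = +(1681/9).
Reduce top mod 9: now compute (7/9).
Reciprocity: 7 ≡ 3 and 9 ≡ 1 (mod 4), so (7/9) = +(9/7).
Reduce top mod 7: now compute (2/7).
Pull out 2: since 7 ≡ 7 (mod 8), (2/7) = +1.
Reached (1/7) = 1. Collecting the sign flips along the way, the symbol is +1.

1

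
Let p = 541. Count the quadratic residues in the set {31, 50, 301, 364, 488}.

(31/541) = +1 → QR.
(50/541) = -1 → non-residue.
(301/541) = +1 → QR.
(364/541) = -1 → non-residue.
(488/541) = +1 → QR.
Total quadratic residues among the 5: 3.

3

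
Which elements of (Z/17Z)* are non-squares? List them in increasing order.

3 5 6 7 10 11 12 14

Square k = 1,…,8 (k and 17−k give the same square):
1²=1, 2²=4, 3²=9, 4²=16, 5²≡8, 6²≡2, 7²≡15, 8²≡13 (mod 17).
The residues are {1, 2, 4, 8, 9, 13, 15, 16}; the non-residues are the remaining 8 nonzero classes.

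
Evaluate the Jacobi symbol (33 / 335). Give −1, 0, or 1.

-1

Reciprocity: 33 ≡ 1 and 335 ≡ 3 (mod 4), so (33/335) = +(335/33).
Reduce top mod 33: now compute (5/33).
Reciprocity: 5 ≡ 1 and 33 ≡ 1 (mod 4), so (5/33) = +(33/5).
Reduce top mod 5: now compute (3/5).
Reciprocity: 3 ≡ 3 and 5 ≡ 1 (mod 4), so (3/5) = +(5/3).
Reduce top mod 3: now compute (2/3).
Pull out 2: since 3 ≡ 3 (mod 8), (2/3) = -1.
Reached (1/3) = 1. Collecting the sign flips along the way, the symbol is -1.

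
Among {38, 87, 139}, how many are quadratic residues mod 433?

(38/433) = -1 → non-residue.
(87/433) = -1 → non-residue.
(139/433) = +1 → QR.
Total quadratic residues among the 3: 1.

1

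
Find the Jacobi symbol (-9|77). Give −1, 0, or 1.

First reduce: -9 ≡ 68 (mod 77).
Pull out 2^2: since 77 ≡ 5 (mod 8), (2/77) = -1, so (2/77)^2 = +1.
Reciprocity: 17 ≡ 1 and 77 ≡ 1 (mod 4), so (17/77) = +(77/17).
Reduce top mod 17: now compute (9/17).
Reciprocity: 9 ≡ 1 and 17 ≡ 1 (mod 4), so (9/17) = +(17/9).
Reduce top mod 9: now compute (8/9).
Pull out 2^3: since 9 ≡ 1 (mod 8), (2/9) = +1, so (2/9)^3 = +1.
Reached (1/9) = 1. Collecting the sign flips along the way, the symbol is +1.

1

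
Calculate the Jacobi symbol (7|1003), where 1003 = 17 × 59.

-1

Reciprocity: 7 ≡ 3 and 1003 ≡ 3 (mod 4), so (7/1003) = −(1003/7).
Reduce top mod 7: now compute (2/7).
Pull out 2: since 7 ≡ 7 (mod 8), (2/7) = +1.
Reached (1/7) = 1. Collecting the sign flips along the way, the symbol is -1.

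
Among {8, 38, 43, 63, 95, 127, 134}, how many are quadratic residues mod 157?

(8/157) = -1 → non-residue.
(38/157) = -1 → non-residue.
(43/157) = -1 → non-residue.
(63/157) = -1 → non-residue.
(95/157) = -1 → non-residue.
(127/157) = +1 → QR.
(134/157) = -1 → non-residue.
Total quadratic residues among the 7: 1.

1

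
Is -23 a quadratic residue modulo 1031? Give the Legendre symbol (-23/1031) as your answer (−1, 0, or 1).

First reduce: -23 ≡ 1008 (mod 1031).
Pull out 2^4: since 1031 ≡ 7 (mod 8), (2/1031) = +1, so (2/1031)^4 = +1.
Reciprocity: 63 ≡ 3 and 1031 ≡ 3 (mod 4), so (63/1031) = −(1031/63).
Reduce top mod 63: now compute (23/63).
Reciprocity: 23 ≡ 3 and 63 ≡ 3 (mod 4), so (23/63) = −(63/23).
Reduce top mod 23: now compute (17/23).
Reciprocity: 17 ≡ 1 and 23 ≡ 3 (mod 4), so (17/23) = +(23/17).
Reduce top mod 17: now compute (6/17).
Pull out 2: since 17 ≡ 1 (mod 8), (2/17) = +1.
Reciprocity: 3 ≡ 3 and 17 ≡ 1 (mod 4), so (3/17) = +(17/3).
Reduce top mod 3: now compute (2/3).
Pull out 2: since 3 ≡ 3 (mod 8), (2/3) = -1.
Reached (1/3) = 1. Collecting the sign flips along the way, the symbol is -1.

-1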